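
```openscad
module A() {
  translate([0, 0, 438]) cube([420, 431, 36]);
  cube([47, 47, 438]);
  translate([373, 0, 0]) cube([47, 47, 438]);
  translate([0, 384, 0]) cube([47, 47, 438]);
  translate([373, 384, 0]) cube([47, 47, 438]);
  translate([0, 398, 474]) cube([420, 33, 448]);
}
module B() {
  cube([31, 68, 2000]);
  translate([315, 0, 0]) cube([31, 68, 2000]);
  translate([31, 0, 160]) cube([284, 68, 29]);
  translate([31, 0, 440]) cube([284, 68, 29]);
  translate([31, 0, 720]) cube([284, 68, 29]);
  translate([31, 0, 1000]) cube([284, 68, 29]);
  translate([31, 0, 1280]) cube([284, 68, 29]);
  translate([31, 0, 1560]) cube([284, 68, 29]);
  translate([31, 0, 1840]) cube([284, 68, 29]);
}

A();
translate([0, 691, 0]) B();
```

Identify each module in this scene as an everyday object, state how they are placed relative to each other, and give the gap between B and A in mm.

The ladder's nearest face is 260 mm from the chair's +y face.

A is a chair. B is a ladder. The ladder is on the floor beside the chair on its +y side. The gap between the ladder and the chair is 260 mm.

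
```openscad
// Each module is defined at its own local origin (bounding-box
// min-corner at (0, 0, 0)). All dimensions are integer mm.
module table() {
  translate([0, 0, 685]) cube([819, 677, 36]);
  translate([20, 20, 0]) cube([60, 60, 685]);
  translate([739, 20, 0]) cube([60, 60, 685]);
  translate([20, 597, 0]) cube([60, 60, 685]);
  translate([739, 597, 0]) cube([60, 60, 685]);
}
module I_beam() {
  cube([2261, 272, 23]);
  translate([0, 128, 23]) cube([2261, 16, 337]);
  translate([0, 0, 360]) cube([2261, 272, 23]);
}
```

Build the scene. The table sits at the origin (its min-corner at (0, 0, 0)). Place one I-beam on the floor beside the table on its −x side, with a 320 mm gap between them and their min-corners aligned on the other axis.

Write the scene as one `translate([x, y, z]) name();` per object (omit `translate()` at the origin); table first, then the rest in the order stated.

table();
translate([-2581, 0, 0]) I_beam();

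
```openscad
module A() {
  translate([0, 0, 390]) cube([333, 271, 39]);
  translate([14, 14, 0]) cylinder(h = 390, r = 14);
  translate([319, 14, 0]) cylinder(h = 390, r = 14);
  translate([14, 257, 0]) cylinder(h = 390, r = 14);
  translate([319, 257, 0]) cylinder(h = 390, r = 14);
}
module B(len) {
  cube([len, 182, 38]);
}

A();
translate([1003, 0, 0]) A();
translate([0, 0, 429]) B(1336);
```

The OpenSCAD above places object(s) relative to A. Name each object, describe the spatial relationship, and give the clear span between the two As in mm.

Second stool starts at x = 1003; first ends at x = 333; clear span = 1003 − 333 = 670 mm.

A is a stool. B is a beam. A beam spans the tops of two stools. The clear span between the two stools is 670 mm.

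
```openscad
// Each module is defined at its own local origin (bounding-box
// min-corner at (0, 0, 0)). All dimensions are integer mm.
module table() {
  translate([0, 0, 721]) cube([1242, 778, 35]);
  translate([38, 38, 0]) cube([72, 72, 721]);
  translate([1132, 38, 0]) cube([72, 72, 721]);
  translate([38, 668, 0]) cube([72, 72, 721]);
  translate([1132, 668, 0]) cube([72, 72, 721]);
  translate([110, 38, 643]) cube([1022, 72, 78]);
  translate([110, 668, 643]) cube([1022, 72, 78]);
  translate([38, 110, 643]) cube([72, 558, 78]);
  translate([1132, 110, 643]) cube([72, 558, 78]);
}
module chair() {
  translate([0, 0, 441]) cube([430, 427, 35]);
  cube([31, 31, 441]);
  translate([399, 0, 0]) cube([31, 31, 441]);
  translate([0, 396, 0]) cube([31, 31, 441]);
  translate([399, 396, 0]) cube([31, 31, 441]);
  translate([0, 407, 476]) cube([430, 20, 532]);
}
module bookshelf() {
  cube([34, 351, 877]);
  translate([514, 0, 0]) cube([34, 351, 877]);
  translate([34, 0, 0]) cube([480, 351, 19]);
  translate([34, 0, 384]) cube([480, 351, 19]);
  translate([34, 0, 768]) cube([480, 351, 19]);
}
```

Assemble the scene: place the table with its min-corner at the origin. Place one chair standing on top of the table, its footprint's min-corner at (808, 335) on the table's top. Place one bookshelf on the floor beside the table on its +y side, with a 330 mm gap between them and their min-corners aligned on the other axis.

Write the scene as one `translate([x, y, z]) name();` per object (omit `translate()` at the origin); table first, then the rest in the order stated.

table();
translate([808, 335, 756]) chair();
translate([0, 1108, 0]) bookshelf();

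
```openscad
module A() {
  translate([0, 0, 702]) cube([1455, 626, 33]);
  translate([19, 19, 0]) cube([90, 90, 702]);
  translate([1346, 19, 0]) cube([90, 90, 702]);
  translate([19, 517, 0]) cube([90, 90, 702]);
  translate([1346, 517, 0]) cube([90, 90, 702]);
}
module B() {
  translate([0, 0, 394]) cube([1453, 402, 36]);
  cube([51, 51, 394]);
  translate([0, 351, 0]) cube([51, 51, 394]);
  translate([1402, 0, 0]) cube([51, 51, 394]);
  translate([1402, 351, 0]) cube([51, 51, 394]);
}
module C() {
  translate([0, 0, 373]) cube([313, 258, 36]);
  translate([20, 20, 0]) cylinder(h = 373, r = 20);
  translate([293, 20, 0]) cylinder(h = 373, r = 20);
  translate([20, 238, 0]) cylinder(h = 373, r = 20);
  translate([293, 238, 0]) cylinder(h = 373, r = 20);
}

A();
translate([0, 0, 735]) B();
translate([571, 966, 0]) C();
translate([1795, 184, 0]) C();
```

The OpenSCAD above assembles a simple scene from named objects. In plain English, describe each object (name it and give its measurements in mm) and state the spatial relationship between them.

A is a table with a 1455×626 mm rectangular top, 33 mm thick, top surface at z = 735 mm, supported by four 90×90 mm square legs, each inset 19 mm from the nearest pair of top edges, running from the floor.

B is a bench: a 1453×402 mm seat slab, 36 mm thick, top at z = 430 mm, on four 51×51 mm square legs flush with the seat corners and standing on z = 0.

C is a simple wooden stool: a rectangular seat 313 mm (x) by 258 mm (y), 36 mm thick, top face at z = 409 mm, on four round legs, each 40 mm in diameter. The legs rest on z = 0, each leg's axis is inset half a diameter from the nearest pair of seat edges (so the leg's bounding box is flush with the corner).

The bench is on top of the table. Two stools sit around the table at the +y, +x sides.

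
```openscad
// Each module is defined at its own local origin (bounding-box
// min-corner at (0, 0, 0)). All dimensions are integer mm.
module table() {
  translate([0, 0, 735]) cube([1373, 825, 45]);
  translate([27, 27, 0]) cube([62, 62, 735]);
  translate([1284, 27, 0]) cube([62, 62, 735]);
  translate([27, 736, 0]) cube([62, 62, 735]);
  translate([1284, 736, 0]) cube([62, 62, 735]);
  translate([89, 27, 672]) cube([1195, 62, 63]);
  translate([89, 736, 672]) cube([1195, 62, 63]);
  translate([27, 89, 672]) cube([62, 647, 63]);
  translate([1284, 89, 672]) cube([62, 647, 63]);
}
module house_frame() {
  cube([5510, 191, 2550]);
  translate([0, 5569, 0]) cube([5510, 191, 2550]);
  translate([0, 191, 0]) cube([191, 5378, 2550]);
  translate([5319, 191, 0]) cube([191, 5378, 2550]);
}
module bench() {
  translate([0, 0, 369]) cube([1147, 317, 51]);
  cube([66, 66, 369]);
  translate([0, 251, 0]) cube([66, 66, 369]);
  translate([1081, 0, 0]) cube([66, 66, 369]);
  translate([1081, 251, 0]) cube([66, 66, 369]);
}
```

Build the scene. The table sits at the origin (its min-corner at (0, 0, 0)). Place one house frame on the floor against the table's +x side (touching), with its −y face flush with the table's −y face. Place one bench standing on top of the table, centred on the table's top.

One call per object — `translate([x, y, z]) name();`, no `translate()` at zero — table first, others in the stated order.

table();
translate([1373, 0, 0]) house_frame();
translate([113, 254, 780]) bench();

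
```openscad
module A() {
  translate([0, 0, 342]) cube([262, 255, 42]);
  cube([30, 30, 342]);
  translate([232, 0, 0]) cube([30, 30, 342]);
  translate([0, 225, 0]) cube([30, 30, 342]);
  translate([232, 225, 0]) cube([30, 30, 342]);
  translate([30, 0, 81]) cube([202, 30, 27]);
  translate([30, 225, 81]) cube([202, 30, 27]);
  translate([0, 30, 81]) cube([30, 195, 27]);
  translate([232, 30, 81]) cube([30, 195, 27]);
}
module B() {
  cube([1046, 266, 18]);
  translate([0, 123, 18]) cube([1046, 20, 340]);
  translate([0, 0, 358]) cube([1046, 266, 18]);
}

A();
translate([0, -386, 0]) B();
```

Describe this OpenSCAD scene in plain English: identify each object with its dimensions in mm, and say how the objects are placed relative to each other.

A is a four-legged stool. The seat is 262×255 mm, 42 mm thick, top at z = 384 mm. It stands on four square legs, each 30×30 mm in cross-section, from z = 0 to the seat underside, each flush with a corner of the seat. Four stretchers, 30 mm wide and 27 mm tall, connect adjacent legs with their undersides at z = 81 mm, each running between the inner faces of the legs it joins and aligned with the legs' outer faces on the other axis.

B is an I-beam lying along x, 1046 mm long. Overall section height 376 mm. Two flanges 266 mm wide (y) and 18 mm thick, one on the floor and one at the top; a web 20 mm thick runs between them, centred on the flange width.

The I-beam is on the floor beside the stool on its −y side.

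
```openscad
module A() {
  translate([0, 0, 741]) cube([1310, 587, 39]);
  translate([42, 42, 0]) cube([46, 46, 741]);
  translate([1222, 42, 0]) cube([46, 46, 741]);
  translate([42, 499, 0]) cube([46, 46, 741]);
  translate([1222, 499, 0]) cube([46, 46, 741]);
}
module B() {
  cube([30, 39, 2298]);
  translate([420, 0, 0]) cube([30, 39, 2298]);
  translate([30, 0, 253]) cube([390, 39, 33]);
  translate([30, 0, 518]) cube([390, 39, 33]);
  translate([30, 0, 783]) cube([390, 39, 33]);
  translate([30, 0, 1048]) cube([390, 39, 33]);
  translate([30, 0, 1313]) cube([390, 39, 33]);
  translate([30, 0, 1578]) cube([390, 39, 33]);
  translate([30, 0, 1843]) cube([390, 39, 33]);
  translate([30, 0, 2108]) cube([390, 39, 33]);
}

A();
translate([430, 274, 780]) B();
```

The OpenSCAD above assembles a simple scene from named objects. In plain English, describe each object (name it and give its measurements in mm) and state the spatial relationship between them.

A is a table with a 1310×587 mm rectangular top, 39 mm thick, top surface at z = 780 mm, supported by four 46×46 mm square legs, each inset 42 mm from the nearest pair of top edges, running from the floor.

B is a straight ladder. Two 30×39 mm vertical rails, 2298 mm tall, stand 450 mm apart (outside-to-outside) with their front faces coplanar on the −y side. 8 rungs, each 39 mm deep and 33 mm tall, span between the inner faces of the rails, front faces flush with the rails. The lowest rung's underside is at z = 253 mm and rungs are spaced 265 mm apart (underside to underside).

The ladder is on top of the table, centred.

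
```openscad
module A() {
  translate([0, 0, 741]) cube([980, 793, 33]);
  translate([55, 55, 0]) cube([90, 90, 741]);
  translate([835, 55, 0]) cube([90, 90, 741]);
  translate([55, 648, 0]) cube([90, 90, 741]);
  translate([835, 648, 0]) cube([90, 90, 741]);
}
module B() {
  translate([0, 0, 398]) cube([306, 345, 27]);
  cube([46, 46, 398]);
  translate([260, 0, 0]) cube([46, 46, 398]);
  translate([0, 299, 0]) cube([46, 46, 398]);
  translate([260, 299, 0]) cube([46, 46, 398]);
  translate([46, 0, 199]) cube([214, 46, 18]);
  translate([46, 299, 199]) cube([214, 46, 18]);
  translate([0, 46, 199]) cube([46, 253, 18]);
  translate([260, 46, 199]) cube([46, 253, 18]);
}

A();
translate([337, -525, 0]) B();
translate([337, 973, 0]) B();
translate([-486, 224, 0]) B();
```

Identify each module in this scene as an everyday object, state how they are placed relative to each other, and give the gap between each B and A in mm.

A is a table. B is a stool. Three stools sit around the table at the −y, +y, −x sides. The gap between each stool and the table is 180 mm.

Each stool's nearest face is 180 mm from the table's bounding box.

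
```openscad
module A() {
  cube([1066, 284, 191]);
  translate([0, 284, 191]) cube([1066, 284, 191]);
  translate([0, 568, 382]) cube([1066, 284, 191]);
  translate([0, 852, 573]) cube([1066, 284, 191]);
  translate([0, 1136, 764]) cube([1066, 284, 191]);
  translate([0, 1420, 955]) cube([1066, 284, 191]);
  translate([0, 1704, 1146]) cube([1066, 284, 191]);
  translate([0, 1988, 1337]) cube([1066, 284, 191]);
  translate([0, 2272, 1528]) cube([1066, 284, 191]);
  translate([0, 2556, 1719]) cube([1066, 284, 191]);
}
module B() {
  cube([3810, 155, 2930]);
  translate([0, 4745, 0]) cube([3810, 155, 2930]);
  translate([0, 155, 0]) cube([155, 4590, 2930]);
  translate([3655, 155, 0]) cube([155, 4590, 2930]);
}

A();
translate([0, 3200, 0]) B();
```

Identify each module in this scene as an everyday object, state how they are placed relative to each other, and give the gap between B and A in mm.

The house frame's nearest face is 360 mm from the staircase's +y face.

A is a staircase. B is a house frame. The house frame is on the floor beside the staircase on its +y side. The gap between the house frame and the staircase is 360 mm.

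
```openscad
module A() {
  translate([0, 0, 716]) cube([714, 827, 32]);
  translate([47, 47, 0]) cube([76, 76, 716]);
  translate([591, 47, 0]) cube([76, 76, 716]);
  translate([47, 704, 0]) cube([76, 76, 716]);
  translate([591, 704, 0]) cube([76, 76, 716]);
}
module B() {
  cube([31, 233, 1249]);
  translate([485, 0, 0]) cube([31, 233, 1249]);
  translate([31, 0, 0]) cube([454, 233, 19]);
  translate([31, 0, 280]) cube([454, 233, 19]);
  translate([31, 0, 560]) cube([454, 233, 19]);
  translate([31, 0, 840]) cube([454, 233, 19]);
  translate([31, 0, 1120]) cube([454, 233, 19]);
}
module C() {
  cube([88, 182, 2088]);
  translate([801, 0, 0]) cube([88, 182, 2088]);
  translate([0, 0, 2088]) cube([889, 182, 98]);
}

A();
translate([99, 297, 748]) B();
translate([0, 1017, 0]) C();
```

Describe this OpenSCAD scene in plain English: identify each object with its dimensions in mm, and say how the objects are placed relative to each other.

A is a table with a 714×827 mm rectangular top, 32 mm thick, top surface at z = 748 mm, supported by four 76×76 mm square legs, each inset 47 mm from the nearest pair of top edges, running from the floor.

B is an open bookshelf. Two side panels, each 31 mm thick, 233 mm deep and 1249 mm tall, stand 516 mm apart (outside-to-outside). Between them sit 5 shelves, each 19 mm thick and 233 mm deep, spanning the full gap between the sides. The bottom shelf rests on the floor (its underside at z = 0) and the clear gap between one shelf's top and the next shelf's underside is 261 mm.

C is a door frame. The clear opening is 713 mm wide and 2088 mm high. Two 88 mm wide jambs, 182 mm deep, stand either side of the opening from the floor to the top of the opening. A 98 mm thick head sits across the top of both jambs, spanning the full outside width of the frame.

The bookshelf is on top of the table, centred. The door frame is on the floor beside the table on its +y side.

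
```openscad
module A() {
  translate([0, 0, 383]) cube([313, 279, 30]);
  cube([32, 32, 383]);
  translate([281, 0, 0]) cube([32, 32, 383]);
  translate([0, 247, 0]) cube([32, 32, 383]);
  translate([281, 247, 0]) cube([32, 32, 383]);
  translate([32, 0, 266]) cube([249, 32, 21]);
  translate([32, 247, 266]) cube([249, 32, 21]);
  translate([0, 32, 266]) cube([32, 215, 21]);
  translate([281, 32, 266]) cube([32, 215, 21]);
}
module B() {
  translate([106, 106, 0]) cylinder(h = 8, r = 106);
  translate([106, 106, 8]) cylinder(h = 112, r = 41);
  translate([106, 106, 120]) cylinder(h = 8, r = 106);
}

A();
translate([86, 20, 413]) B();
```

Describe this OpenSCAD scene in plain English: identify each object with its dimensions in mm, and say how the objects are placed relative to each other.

A is a simple wooden stool: a rectangular seat 313 mm (x) by 279 mm (y), 30 mm thick, top face at z = 413 mm, on four square legs, each 32×32 mm in cross-section. The legs rest on z = 0, each flush with a corner of the seat. Four stretchers, 32 mm wide and 21 mm tall, connect adjacent legs with their undersides at z = 266 mm, each running between the inner faces of the legs it joins and aligned with the legs' outer faces on the other axis.

B is a spool: two coaxial disc flanges of radius 106 mm and thickness 8 mm, joined by a core cylinder of radius 41 mm and height 112 mm. The lower flange rests on z = 0 and the three cylinders share a vertical axis.

The spool is on top of the stool.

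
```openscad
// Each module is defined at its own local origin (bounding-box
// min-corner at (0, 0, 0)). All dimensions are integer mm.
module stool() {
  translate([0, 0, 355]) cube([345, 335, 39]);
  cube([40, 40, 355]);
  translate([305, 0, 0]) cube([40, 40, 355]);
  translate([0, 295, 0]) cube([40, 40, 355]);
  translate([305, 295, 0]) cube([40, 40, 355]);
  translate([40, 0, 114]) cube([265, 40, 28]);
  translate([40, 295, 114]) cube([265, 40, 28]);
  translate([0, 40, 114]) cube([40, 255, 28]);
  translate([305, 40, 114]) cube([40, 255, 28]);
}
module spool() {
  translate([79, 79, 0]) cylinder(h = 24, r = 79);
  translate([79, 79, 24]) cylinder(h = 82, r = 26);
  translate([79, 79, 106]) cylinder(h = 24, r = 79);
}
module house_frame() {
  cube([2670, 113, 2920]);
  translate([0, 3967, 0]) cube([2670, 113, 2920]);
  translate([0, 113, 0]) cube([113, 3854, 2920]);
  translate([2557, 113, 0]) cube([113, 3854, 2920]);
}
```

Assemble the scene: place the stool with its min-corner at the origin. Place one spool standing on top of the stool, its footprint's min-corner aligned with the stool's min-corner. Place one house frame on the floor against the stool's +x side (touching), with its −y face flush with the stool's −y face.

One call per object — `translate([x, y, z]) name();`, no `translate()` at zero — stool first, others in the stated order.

stool();
translate([0, 0, 394]) spool();
translate([345, 0, 0]) house_frame();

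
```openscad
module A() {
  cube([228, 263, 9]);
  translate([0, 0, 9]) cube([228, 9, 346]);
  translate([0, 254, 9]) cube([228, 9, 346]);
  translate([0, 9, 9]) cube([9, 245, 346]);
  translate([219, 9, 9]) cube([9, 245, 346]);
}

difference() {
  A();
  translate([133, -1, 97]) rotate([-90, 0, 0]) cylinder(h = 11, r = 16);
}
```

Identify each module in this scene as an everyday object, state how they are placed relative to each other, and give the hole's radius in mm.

The subtracted cylinder has r = 16 mm.

A is an open box. The open box has a circular hole through its front wall. The hole's radius is 16 mm.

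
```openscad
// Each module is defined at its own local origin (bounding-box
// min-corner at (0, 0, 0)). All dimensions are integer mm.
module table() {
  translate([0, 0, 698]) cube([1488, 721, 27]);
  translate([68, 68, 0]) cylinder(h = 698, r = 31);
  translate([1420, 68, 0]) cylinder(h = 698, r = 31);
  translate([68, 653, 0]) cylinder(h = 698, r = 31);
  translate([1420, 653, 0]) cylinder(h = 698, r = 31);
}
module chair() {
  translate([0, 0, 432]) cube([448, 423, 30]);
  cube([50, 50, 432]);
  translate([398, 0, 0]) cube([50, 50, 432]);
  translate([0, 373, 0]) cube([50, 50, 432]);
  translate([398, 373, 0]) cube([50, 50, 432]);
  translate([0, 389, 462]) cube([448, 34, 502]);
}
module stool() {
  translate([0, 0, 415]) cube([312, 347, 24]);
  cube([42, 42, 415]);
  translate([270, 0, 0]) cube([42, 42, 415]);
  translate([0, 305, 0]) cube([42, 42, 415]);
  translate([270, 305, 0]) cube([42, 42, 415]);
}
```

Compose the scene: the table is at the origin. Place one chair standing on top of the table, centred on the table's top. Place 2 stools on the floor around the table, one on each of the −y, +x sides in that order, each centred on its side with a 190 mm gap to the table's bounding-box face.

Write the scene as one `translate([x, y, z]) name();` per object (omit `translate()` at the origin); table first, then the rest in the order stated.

table();
translate([520, 149, 725]) chair();
translate([588, -537, 0]) stool();
translate([1678, 187, 0]) stool();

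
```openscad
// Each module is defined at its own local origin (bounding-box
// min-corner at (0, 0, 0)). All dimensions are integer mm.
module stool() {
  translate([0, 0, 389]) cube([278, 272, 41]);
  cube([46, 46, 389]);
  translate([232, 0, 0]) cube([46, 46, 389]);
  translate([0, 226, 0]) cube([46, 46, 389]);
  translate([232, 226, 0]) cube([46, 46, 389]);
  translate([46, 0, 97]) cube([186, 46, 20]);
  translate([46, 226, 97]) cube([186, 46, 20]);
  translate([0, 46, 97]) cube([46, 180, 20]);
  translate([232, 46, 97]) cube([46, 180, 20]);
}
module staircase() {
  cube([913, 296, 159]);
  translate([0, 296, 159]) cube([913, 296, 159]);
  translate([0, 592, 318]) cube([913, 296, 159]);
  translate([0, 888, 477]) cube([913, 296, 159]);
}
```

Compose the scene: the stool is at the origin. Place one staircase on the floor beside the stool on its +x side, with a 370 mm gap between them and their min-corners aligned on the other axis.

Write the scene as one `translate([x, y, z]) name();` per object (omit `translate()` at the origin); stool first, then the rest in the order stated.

stool();
translate([648, 0, 0]) staircase();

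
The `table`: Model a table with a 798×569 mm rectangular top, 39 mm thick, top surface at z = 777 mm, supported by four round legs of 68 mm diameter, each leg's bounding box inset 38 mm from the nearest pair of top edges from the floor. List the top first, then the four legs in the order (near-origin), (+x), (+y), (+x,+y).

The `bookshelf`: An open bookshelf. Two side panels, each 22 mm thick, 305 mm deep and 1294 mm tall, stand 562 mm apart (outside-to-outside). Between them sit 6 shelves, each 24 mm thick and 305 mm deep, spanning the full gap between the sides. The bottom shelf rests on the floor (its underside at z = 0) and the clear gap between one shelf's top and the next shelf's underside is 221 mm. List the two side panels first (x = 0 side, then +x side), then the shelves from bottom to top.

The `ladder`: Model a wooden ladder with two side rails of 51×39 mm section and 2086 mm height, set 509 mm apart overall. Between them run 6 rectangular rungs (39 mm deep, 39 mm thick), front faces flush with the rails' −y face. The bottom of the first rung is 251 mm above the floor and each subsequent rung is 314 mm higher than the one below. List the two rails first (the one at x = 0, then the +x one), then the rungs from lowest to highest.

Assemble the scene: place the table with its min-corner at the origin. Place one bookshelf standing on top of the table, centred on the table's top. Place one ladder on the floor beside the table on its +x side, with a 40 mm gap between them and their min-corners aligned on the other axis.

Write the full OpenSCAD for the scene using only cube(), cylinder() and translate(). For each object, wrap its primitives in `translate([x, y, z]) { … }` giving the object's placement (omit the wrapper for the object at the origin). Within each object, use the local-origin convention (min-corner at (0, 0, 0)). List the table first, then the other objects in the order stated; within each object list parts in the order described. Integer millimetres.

translate([0, 0, 738]) cube([798, 569, 39]);
translate([72, 72, 0]) cylinder(h = 738, r = 34);
translate([726, 72, 0]) cylinder(h = 738, r = 34);
translate([72, 497, 0]) cylinder(h = 738, r = 34);
translate([726, 497, 0]) cylinder(h = 738, r = 34);
translate([118, 132, 777]) {
  cube([22, 305, 1294]);
  translate([540, 0, 0]) cube([22, 305, 1294]);
  translate([22, 0, 0]) cube([518, 305, 24]);
  translate([22, 0, 245]) cube([518, 305, 24]);
  translate([22, 0, 490]) cube([518, 305, 24]);
  translate([22, 0, 735]) cube([518, 305, 24]);
  translate([22, 0, 980]) cube([518, 305, 24]);
  translate([22, 0, 1225]) cube([518, 305, 24]);
}
translate([838, 0, 0]) {
  cube([51, 39, 2086]);
  translate([458, 0, 0]) cube([51, 39, 2086]);
  translate([51, 0, 251]) cube([407, 39, 39]);
  translate([51, 0, 565]) cube([407, 39, 39]);
  translate([51, 0, 879]) cube([407, 39, 39]);
  translate([51, 0, 1193]) cube([407, 39, 39]);
  translate([51, 0, 1507]) cube([407, 39, 39]);
  translate([51, 0, 1821]) cube([407, 39, 39]);
}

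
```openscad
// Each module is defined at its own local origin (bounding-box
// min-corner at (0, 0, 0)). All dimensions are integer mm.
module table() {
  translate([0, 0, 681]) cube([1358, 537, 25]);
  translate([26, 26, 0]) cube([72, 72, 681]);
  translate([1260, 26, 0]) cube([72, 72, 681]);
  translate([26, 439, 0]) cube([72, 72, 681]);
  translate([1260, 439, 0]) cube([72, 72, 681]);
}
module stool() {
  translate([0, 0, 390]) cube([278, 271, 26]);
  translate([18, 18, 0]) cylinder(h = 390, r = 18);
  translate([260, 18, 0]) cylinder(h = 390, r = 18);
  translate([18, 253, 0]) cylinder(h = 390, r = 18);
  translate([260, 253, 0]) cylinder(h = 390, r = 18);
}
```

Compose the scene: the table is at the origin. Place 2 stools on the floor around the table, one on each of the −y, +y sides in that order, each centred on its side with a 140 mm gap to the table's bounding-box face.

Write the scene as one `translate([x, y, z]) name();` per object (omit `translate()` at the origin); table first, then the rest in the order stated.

table();
translate([540, -411, 0]) stool();
translate([540, 677, 0]) stool();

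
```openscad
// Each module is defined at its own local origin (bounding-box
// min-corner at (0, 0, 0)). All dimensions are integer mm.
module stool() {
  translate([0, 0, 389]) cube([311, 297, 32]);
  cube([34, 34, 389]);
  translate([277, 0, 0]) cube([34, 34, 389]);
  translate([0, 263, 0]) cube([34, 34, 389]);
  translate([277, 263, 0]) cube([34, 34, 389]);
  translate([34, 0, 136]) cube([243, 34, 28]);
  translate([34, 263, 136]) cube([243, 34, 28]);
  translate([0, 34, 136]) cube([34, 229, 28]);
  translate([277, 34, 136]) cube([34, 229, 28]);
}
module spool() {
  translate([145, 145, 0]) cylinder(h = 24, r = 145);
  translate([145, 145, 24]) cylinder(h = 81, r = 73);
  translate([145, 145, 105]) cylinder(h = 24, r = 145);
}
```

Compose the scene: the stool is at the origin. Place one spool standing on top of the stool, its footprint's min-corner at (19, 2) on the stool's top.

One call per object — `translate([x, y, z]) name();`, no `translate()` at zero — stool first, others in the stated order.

stool();
translate([19, 2, 421]) spool();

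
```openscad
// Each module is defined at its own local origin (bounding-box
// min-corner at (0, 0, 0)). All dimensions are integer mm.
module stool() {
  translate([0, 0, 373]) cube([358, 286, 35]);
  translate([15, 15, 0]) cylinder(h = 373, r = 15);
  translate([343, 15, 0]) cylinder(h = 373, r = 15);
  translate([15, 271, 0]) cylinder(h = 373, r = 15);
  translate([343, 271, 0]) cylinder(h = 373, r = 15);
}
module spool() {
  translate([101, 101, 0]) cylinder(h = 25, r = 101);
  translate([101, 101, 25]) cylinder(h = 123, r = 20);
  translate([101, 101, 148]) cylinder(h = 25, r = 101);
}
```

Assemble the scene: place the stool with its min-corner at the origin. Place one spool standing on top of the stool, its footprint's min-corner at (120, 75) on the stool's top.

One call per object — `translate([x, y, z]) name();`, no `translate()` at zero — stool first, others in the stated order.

stool();
translate([120, 75, 408]) spool();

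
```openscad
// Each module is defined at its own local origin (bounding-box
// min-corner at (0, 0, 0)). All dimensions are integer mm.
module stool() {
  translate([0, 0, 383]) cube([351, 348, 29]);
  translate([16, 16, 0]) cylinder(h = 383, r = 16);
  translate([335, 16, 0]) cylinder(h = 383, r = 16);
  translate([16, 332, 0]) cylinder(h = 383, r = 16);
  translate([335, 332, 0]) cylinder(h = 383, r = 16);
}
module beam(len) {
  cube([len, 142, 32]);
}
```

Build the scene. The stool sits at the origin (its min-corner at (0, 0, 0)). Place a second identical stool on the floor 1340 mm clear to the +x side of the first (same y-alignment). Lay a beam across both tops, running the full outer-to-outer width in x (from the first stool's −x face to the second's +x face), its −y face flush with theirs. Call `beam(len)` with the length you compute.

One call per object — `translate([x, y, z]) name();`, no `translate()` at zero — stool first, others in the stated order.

stool();
translate([1691, 0, 0]) stool();
translate([0, 0, 412]) beam(2042);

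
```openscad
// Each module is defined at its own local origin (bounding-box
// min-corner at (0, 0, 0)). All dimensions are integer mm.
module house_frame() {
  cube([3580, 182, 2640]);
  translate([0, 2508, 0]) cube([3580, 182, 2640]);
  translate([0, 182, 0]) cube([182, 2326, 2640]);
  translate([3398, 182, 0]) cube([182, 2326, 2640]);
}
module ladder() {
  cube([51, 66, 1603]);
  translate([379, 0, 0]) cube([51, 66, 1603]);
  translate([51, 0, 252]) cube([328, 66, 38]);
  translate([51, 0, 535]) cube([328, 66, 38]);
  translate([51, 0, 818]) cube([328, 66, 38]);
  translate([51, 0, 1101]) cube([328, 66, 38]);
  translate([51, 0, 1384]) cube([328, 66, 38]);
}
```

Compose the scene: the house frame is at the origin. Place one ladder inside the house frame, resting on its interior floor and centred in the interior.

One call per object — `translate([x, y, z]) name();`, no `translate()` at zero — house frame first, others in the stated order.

house_frame();
translate([1575, 1312, 0]) ladder();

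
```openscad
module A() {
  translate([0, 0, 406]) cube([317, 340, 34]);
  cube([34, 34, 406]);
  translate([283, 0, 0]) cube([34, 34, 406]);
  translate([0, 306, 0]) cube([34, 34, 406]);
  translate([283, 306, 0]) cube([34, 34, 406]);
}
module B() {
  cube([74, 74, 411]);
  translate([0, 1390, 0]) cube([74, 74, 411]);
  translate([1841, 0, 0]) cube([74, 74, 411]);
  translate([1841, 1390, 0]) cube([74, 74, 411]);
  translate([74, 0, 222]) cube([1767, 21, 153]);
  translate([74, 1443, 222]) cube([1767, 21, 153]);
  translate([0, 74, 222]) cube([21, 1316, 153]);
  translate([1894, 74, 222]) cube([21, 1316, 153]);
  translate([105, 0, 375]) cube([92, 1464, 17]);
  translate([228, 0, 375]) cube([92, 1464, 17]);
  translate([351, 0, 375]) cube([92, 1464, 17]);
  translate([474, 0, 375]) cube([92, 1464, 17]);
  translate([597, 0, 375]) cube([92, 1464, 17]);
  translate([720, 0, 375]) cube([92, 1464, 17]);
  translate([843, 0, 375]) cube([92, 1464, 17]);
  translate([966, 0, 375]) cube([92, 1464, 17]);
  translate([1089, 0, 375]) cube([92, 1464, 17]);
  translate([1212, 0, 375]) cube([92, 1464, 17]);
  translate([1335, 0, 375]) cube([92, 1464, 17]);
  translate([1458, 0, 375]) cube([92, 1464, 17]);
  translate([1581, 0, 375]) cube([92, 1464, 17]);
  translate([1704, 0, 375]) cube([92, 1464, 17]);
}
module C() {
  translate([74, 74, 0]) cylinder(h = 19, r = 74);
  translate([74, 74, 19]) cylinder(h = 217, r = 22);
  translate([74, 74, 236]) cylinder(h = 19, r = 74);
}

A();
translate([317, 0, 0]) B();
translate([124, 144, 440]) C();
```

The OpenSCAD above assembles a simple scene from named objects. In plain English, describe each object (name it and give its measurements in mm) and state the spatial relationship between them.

A is a four-legged stool. The seat is a 317×340×34 mm slab whose top surface is at z = 440 mm; four square legs, each 34×34 mm in cross-section, run from the floor (z = 0) to the underside of the seat, each flush with a corner of the seat.

B is a bed frame 1915 mm long (x) by 1464 mm wide (y). Four 74×74 mm corner posts, 411 mm tall, at the corners of the footprint. Four rails of 21 mm thickness and 153 mm height run between adjacent posts with their undersides at z = 222 mm, their outer faces flush with the outside of the frame (the two x-running rails run between the posts' inner faces; the two y-running rails run between the posts' inner faces). 14 slats, each 92 mm wide (x) and 17 mm thick, lie across the top of the two x-running rails, running the full 1464 mm width of the frame in y; the slats are evenly spaced along x between the inner faces of the end posts with equal gaps (rounded down to the nearest mm) at the −x end and between each pair — any rounding remainder accumulates at the +x end.

C is a spool: two coaxial disc flanges of radius 74 mm and thickness 19 mm, joined by a core cylinder of radius 22 mm and height 217 mm. The lower flange rests on z = 0 and the three cylinders share a vertical axis.

The bed frame is against the stool's +x side, with their −y faces flush. The spool is on top of the stool.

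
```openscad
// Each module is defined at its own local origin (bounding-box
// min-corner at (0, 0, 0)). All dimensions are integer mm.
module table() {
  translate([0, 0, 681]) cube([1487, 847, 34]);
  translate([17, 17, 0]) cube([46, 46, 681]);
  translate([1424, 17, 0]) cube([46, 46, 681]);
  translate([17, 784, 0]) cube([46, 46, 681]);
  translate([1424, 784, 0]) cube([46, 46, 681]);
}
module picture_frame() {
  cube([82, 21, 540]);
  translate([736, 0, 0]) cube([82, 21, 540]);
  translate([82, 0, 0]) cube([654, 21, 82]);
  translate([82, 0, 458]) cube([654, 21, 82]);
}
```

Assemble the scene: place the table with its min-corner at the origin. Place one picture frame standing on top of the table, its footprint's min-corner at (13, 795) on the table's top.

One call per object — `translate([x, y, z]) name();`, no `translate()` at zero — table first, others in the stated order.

table();
translate([13, 795, 715]) picture_frame();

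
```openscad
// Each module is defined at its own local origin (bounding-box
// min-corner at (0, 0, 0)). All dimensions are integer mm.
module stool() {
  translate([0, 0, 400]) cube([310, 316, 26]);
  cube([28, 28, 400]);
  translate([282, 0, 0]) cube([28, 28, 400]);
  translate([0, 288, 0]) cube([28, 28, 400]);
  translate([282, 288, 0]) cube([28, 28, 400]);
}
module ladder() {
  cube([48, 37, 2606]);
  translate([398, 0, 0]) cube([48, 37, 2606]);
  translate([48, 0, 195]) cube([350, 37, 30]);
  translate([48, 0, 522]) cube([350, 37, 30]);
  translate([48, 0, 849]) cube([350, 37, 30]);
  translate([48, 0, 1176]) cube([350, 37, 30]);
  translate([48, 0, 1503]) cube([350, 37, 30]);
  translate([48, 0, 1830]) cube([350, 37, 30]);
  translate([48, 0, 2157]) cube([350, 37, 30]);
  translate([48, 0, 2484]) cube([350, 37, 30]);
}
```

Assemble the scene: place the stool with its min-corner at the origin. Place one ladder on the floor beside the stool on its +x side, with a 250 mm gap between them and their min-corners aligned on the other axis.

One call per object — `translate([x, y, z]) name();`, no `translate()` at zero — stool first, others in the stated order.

stool();
translate([560, 0, 0]) ladder();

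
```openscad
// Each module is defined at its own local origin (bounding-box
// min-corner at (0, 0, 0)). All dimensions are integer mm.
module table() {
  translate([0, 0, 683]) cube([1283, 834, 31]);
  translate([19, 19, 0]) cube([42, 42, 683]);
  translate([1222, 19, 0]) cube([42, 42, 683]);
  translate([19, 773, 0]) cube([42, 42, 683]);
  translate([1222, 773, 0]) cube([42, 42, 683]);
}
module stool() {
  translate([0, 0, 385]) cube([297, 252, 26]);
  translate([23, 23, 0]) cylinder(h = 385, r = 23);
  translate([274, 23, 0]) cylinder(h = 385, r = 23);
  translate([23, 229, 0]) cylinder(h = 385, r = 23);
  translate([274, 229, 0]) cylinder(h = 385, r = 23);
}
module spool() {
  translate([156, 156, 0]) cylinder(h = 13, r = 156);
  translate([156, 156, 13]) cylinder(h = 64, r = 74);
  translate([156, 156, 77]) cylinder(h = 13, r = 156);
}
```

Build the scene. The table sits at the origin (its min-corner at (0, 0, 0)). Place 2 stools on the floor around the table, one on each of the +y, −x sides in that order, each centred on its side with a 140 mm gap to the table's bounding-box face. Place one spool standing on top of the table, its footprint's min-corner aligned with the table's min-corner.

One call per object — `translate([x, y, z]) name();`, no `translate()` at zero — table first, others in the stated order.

table();
translate([493, 974, 0]) stool();
translate([-437, 291, 0]) stool();
translate([0, 0, 714]) spool();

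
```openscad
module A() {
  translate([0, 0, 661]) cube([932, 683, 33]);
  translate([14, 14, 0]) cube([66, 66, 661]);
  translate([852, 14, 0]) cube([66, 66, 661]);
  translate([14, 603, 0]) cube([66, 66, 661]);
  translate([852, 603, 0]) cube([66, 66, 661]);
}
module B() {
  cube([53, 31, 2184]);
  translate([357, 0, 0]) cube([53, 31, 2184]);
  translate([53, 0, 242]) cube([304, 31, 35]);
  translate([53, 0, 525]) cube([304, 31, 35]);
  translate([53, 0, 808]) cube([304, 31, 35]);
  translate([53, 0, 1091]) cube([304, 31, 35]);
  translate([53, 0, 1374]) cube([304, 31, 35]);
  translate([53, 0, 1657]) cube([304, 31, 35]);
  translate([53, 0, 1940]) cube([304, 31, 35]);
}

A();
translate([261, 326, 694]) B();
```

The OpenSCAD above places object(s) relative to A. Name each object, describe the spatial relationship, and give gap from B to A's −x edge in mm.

The ladder's min-x is at 261; the table's min-x is 0; gap = 261 mm.

A is a table. B is a ladder. The ladder is on top of the table, centred. The gap from the ladder to the table's −x edge is 261 mm.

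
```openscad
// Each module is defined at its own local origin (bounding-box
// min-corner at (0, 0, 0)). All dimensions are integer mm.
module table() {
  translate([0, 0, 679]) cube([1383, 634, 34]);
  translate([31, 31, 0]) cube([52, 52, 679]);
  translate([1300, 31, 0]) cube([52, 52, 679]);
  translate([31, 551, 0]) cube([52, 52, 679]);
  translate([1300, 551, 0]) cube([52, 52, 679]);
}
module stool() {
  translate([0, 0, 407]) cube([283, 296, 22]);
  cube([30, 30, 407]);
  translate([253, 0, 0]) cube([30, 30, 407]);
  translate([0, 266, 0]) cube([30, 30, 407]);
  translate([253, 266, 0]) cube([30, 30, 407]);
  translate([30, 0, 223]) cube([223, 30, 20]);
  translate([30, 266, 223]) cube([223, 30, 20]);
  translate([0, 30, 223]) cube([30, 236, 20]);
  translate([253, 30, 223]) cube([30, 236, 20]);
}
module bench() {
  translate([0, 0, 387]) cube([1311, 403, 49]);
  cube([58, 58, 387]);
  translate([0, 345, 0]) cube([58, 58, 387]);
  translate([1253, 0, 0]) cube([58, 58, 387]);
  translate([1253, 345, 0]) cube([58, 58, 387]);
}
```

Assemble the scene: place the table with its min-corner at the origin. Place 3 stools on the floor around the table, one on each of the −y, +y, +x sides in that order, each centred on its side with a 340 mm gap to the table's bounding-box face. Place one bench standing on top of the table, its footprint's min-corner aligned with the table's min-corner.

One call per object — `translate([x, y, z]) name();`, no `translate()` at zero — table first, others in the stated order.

table();
translate([550, -636, 0]) stool();
translate([550, 974, 0]) stool();
translate([1723, 169, 0]) stool();
translate([0, 0, 713]) bench();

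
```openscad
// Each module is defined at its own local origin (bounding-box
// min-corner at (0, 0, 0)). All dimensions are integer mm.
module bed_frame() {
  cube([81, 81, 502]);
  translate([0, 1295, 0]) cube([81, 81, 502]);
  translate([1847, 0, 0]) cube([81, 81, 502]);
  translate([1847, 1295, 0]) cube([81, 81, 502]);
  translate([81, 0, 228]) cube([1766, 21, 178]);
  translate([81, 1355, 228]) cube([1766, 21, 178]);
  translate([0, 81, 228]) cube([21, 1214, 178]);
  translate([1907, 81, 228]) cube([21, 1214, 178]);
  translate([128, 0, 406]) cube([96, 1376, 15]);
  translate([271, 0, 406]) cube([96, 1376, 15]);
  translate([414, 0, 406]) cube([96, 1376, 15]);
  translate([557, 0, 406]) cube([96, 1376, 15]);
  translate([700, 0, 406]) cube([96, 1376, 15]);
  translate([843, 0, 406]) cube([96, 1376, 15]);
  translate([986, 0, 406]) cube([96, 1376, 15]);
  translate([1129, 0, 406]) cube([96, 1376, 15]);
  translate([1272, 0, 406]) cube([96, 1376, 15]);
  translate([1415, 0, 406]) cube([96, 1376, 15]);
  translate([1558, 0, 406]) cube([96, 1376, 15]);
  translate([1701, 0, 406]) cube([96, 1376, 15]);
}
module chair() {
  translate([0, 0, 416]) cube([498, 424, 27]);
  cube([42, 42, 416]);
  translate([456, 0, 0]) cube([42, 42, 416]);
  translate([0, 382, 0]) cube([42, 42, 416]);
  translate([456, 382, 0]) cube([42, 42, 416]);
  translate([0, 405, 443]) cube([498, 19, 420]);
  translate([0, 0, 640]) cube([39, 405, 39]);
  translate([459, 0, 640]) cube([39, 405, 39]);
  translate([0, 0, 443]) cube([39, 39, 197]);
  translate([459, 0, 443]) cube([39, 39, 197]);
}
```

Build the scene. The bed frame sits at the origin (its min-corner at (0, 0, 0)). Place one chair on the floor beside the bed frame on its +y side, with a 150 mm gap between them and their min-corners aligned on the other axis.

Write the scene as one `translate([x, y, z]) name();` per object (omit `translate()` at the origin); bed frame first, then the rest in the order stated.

bed_frame();
translate([0, 1526, 0]) chair();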